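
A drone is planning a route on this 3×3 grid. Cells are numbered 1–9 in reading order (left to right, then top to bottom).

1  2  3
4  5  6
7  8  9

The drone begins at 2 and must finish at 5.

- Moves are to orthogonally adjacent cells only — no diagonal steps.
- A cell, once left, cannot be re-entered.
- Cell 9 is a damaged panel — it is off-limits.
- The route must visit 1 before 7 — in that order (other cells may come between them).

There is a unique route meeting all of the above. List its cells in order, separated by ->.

2 -> 1 -> 4 -> 7 -> 8 -> 5

The waypoints must appear in the order 1, 7, with no cell reused.
Route from 2: left 1 to 1, down 2 to 7, right 1 to 8, up 1 to 5 — 5 moves in all.
Check: order respected (1 at step 1, 7 at step 3).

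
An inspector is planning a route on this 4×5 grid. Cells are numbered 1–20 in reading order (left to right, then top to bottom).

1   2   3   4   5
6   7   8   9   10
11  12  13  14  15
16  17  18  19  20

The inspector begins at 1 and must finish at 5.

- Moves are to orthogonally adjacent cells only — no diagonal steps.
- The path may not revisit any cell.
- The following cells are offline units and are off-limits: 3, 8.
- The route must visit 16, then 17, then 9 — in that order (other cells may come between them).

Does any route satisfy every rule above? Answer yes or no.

yes

One route that works: 1 → 6 → 11 → 16 → 17 → 12 → 13 → 14 → 9 → 4 → 5.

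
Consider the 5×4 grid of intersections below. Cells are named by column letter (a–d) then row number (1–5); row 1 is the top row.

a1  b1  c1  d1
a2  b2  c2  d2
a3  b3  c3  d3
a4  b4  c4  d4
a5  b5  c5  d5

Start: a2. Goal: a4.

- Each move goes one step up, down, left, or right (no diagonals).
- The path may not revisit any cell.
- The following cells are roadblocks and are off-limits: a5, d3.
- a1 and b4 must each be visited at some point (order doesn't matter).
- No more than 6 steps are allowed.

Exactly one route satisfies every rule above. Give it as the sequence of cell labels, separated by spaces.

Any route must reach a1 and b4 and still end at a4 within 6 moves, so the order of the required stops is forced.
Route from a2: up to a1, right to b1, 3× down (reaching b4), left to a4 — 6 moves in all.
Check: all required cells visited; 6 ≤ 6 moves.

a2 a1 b1 b2 b3 b4 a4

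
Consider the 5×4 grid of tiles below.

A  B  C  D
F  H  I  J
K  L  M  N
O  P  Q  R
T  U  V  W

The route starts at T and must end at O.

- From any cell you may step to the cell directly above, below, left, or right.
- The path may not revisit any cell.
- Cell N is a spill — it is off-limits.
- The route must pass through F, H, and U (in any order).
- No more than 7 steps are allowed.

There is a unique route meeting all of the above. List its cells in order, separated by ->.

The 7-move cap with required stops at F, H, U leaves no slack for detours.
Route from T: right to U, 3× up (reaching H), left to F, 2× down (reaching O) — 7 moves in all.
Check: all required cells visited; 7 ≤ 7 moves.

T -> U -> P -> L -> H -> F -> K -> O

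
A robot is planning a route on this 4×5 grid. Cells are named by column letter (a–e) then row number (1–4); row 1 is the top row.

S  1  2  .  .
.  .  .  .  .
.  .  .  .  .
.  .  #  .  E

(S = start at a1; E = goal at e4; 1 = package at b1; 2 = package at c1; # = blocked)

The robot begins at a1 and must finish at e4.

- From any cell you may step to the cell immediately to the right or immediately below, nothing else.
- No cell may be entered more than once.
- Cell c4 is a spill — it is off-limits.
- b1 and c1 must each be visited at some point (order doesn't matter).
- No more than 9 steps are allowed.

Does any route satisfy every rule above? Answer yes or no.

One route that works: a1 → b1 → c1 → c2 → c3 → d3 → d4 → e4.

yes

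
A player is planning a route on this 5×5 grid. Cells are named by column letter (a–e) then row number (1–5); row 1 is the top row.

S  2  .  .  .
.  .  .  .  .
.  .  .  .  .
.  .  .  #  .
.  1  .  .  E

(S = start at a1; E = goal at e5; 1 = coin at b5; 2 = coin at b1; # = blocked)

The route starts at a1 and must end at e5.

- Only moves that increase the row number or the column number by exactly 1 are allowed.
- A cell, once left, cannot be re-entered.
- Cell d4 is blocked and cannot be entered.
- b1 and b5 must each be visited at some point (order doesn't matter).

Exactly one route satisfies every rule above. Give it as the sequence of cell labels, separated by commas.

Moves only go right or down, so the column and row indices never decrease.
Route from a1: right 1 to b1, down 4 to b5, right 3 to e5 — 8 moves in all.
Check: all required cells visited.

a1, b1, b2, b3, b4, b5, c5, d5, e5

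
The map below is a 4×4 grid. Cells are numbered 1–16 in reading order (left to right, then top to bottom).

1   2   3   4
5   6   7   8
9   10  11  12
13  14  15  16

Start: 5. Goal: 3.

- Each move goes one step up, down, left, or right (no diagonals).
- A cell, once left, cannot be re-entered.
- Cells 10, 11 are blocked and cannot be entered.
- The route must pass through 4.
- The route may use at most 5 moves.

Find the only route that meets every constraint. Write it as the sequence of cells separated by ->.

The 5-move cap with required stops at 4 leaves no slack for detours.
Route from 5: 3× right (reaching 8), up to 4, left to 3 — 5 moves in all.
Check: all required cells visited; 5 ≤ 5 moves.

5 -> 6 -> 7 -> 8 -> 4 -> 3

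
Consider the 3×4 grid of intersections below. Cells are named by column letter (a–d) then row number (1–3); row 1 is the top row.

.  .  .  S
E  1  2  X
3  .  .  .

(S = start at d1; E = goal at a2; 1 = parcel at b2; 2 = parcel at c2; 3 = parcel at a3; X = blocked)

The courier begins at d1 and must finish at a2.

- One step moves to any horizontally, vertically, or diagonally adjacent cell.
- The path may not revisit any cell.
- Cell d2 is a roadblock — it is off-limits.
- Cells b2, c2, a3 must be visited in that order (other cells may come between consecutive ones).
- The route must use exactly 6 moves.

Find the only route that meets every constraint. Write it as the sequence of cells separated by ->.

d1 -> c1 -> b2 -> c2 -> b3 -> a3 -> a2

The waypoints must appear in the order b2, c2, a3, with no cell reused.
Route from d1: left to c1, down-left to b2, right to c2, down-left to b3, left to a3, up to a2 — 6 moves in all.
Check: order respected (1 at step 2, 2 at step 3, 3 at step 5); 6 moves as required.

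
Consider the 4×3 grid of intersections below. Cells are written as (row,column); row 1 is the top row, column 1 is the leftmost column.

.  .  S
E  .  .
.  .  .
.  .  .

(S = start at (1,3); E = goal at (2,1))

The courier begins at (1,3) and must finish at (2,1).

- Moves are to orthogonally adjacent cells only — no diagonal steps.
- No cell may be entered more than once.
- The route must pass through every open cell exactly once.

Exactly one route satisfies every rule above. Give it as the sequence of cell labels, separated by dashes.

(1,3) - (2,3) - (3,3) - (4,3) - (4,2) - (4,1) - (3,1) - (3,2) - (2,2) - (1,2) - (1,1) - (2,1)

Need to visit all 12 open cells exactly once, starting at (1,3) and ending at (2,1).
Route from (1,3): down 3 to (4,3), left 2 to (4,1), up 1 to (3,1), right 1 to (3,2), up 2 to (1,2), left 1 to (1,1), down 1 to (2,1) — 11 moves in all.
Check: all 12 open cells covered.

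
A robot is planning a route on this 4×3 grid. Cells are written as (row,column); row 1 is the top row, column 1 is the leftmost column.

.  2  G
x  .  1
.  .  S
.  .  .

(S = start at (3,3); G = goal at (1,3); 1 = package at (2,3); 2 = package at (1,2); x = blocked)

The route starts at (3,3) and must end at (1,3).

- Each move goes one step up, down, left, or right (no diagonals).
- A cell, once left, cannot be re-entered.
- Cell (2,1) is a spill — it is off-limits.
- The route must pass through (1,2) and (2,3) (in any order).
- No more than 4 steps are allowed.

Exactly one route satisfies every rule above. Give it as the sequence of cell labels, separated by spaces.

(3,3) (2,3) (2,2) (1,2) (1,3)

The 4-move cap with required stops at (1,2), (2,3) leaves no slack for detours.
Route from (3,3): up to (2,3), left to (2,2), up to (1,2), right to (1,3) — 4 moves in all.
Check: all required cells visited; 4 ≤ 4 moves.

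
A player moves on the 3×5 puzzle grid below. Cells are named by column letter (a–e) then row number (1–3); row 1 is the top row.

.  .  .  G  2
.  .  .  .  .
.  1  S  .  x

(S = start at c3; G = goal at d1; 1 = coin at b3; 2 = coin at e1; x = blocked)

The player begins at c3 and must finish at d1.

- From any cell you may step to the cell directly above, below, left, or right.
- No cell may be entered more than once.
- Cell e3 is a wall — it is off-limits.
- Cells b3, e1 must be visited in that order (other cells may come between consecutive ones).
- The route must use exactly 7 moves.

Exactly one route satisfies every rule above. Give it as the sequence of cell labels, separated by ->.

The waypoints must appear in the order b3, e1, with no cell reused.
Route from c3: left 1 to b3, up 1 to b2, right 3 to e2, up 1 to e1, left 1 to d1 — 7 moves in all.
Check: order respected (1 at step 1, 2 at step 6); 7 moves as required.

c3 -> b3 -> b2 -> c2 -> d2 -> e2 -> e1 -> d1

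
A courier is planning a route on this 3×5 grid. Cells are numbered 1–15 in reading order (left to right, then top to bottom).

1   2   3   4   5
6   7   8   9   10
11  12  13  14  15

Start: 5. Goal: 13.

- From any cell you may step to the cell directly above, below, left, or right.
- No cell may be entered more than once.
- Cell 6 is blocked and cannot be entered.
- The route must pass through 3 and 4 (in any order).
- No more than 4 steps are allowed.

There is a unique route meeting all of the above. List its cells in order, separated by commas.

The budget equals the shortest possible length, so every move has to be on a shortest route through the required cells.
Route from 5: left 2 to 3, down 2 to 13 — 4 moves in all.
Check: all required cells visited; 4 ≤ 4 moves.

5, 4, 3, 8, 13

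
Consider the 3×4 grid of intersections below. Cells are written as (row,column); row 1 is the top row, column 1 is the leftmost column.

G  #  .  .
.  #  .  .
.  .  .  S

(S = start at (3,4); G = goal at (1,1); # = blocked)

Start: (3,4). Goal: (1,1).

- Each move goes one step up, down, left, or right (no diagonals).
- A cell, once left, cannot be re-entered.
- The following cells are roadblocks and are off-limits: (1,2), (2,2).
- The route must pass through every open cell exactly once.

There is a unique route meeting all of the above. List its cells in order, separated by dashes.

Need to visit all 10 open cells exactly once, starting at (3,4) and ending at (1,1).
Cell (3,2) has only two open neighbours ((3,1) and (3,3)), so the path must pass straight through it: one of those is the cell it's entered from and the other is where it exits.
Route from (3,4): up 2 to (1,4), left 1 to (1,3), down 2 to (3,3), left 2 to (3,1), up 2 to (1,1) — 9 moves in all.
Check: all 10 open cells covered.

(3,4) - (2,4) - (1,4) - (1,3) - (2,3) - (3,3) - (3,2) - (3,1) - (2,1) - (1,1)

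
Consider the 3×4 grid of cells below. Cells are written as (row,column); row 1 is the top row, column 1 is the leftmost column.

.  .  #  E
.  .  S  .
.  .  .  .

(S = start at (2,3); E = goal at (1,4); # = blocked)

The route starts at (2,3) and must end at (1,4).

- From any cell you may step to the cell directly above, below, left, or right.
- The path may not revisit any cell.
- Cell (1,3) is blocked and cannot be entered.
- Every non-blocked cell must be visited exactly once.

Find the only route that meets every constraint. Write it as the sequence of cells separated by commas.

(2,3), (2,2), (1,2), (1,1), (2,1), (3,1), (3,2), (3,3), (3,4), (2,4), (1,4)

Need to visit all 11 open cells exactly once, starting at (2,3) and ending at (1,4).
Route from (2,3): left 1 to (2,2), up 1 to (1,2), left 1 to (1,1), down 2 to (3,1), right 3 to (3,4), up 2 to (1,4) — 10 moves in all.
Check: all 11 open cells covered.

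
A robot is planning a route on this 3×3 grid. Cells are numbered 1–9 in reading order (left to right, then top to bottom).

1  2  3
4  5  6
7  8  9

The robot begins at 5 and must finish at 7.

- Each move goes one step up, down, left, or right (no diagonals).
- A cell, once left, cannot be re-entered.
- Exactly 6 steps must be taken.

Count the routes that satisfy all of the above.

Need simple routes of exactly 6 moves from 5 to 7 (Manhattan distance 2, so 2 moves are spent on a detour and 2 undoing it).
Enumerating: 5 2 3 6 9 8 7 | 5 6 3 2 1 4 7.
That gives 2 routes.

2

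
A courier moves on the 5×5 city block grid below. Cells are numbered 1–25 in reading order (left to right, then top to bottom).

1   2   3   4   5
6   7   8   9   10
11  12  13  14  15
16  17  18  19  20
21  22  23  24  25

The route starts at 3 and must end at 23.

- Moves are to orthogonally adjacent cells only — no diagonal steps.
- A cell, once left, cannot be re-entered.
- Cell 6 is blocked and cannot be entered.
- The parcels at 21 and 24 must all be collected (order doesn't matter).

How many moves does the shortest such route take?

Any route passes through 21 and 24 in some order between 3 and 23. Summing Manhattan distances along each leg and taking the cheapest ordering (3 → 21 → 24 → 23) gives a lower bound of 6 + 3 + 1 = 10 moves.
The shortest route satisfying every rule uses 12 moves: 3 → 8 → 13 → 12 → 11 → 16 → 21 → 22 → 17 → 18 → 19 → 24 → 23.
The no-revisit rule (legs can't share cells) pushes the minimum above the 10-move bound; an exhaustive check rules out every length from 10 to 11, leaving 12 as the minimum.

12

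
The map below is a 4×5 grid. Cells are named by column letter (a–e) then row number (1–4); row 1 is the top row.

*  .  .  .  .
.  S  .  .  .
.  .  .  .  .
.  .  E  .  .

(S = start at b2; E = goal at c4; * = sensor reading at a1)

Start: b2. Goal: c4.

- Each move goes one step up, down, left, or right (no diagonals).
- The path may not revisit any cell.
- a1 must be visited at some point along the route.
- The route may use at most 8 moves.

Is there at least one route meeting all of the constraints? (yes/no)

yes

One route that works: b2 → b1 → a1 → a2 → a3 → a4 → b4 → c4.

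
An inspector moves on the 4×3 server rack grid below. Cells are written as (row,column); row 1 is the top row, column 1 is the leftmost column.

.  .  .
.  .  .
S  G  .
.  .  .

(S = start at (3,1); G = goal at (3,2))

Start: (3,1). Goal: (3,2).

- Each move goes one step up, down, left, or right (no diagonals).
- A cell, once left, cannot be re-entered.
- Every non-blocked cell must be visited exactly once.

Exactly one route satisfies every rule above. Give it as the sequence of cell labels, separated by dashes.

Need to visit all 12 open cells exactly once, starting at (3,1) and ending at (3,2).
Cell (1,1) has only two open neighbours ((2,1) and (1,2)), so the path must pass straight through it: one of those is the cell it's entered from and the other is where it exits.
Route from (3,1): down to (4,1), 2× right (reaching (4,3)), 3× up (reaching (1,3)), 2× left (reaching (1,1)), down to (2,1), right to (2,2), down to (3,2) — 11 moves in all.
Check: all 12 open cells covered.

(3,1) - (4,1) - (4,2) - (4,3) - (3,3) - (2,3) - (1,3) - (1,2) - (1,1) - (2,1) - (2,2) - (3,2)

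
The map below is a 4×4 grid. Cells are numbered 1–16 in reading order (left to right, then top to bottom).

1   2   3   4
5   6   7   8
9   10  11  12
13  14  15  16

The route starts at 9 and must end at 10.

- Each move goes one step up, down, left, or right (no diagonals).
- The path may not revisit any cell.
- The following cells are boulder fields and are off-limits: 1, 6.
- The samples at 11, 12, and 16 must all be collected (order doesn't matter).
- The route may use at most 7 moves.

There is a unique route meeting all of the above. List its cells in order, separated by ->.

Any route must reach 11, 12, and 16 and still end at 10 within 7 moves, so the order of the required stops is forced.
Route from 9: down to 13, 3× right (reaching 16), up to 12, 2× left (reaching 10) — 7 moves in all.
Check: all required cells visited; 7 ≤ 7 moves.

9 -> 13 -> 14 -> 15 -> 16 -> 12 -> 11 -> 10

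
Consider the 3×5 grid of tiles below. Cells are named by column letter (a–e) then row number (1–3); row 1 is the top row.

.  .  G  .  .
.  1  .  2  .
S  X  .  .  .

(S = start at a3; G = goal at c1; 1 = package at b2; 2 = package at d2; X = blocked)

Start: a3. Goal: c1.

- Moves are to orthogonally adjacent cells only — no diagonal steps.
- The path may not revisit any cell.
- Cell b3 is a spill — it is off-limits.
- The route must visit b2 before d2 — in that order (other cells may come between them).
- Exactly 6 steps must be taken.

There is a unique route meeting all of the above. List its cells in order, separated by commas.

a3, a2, b2, c2, d2, d1, c1

The waypoints must appear in the order b2, d2, with no cell reused.
Route from a3: up to a2, 3× right (reaching d2), up to d1, left to c1 — 6 moves in all.
Check: order respected (1 at step 2, 2 at step 4); 6 moves as required.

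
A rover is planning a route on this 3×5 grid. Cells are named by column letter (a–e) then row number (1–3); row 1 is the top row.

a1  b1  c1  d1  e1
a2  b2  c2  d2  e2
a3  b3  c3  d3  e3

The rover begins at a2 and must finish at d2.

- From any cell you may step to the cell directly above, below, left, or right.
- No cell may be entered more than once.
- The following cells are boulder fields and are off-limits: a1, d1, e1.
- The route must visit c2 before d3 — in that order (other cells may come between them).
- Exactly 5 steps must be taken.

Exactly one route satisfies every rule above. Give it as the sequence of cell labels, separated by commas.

The waypoints must appear in the order c2, d3, with no cell reused.
Route from a2: right 2 to c2, down 1 to c3, right 1 to d3, up 1 to d2 — 5 moves in all.
Check: order respected (c2 at step 2, d3 at step 4); 5 moves as required.

a2, b2, c2, c3, d3, d2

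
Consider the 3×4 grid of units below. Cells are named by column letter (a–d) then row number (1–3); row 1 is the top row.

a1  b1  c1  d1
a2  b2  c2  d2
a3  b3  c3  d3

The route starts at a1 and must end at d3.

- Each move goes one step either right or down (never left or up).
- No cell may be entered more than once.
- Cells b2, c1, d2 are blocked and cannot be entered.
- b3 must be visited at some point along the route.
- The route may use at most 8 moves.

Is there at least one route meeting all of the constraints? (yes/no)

yes

One route that works: a1 → a2 → a3 → b3 → c3 → d3.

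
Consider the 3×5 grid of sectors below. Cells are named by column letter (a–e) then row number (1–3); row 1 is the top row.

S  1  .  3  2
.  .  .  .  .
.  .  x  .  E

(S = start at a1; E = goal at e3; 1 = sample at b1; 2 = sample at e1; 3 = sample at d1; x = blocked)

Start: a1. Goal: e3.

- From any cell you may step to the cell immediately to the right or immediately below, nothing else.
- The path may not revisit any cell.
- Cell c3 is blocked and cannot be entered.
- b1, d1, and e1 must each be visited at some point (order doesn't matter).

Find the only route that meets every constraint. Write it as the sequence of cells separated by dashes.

Moves only go right or down, so the column and row indices never decrease.
Route from a1: right 4 to e1, down 2 to e3 — 6 moves in all.
Check: all required cells visited.

a1 - b1 - c1 - d1 - e1 - e2 - e3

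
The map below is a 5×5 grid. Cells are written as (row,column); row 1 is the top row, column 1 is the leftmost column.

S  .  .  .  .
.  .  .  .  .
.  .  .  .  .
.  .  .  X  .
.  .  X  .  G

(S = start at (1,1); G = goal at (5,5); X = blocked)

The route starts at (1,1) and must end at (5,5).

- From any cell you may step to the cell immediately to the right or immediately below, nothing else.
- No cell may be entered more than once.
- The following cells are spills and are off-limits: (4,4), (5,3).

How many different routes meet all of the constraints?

A right/down-only route from (1,1) to (5,5) makes exactly 4 down-moves and 4 right-moves in some order.
With no other constraints that would be C(8,4) = 70 routes.
Subtract routes through each blocked cell (inclusion–exclusion for overlaps): − through (4,4): 40 − through (5,3): 15 → 15.
That gives 15 routes.

15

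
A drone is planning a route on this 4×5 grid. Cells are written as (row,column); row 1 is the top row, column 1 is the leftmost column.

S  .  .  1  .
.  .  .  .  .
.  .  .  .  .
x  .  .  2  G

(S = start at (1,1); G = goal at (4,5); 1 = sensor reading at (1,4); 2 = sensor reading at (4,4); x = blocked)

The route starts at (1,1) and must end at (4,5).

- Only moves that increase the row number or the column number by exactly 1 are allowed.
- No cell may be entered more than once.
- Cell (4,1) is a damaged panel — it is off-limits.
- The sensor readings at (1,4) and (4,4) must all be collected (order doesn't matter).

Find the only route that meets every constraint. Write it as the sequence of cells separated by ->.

Moves only go right or down, so the column and row indices never decrease.
Route from (1,1): 3× right (reaching (1,4)), 3× down (reaching (4,4)), right to (4,5) — 7 moves in all.
Check: all required cells visited.

(1,1) -> (1,2) -> (1,3) -> (1,4) -> (2,4) -> (3,4) -> (4,4) -> (4,5)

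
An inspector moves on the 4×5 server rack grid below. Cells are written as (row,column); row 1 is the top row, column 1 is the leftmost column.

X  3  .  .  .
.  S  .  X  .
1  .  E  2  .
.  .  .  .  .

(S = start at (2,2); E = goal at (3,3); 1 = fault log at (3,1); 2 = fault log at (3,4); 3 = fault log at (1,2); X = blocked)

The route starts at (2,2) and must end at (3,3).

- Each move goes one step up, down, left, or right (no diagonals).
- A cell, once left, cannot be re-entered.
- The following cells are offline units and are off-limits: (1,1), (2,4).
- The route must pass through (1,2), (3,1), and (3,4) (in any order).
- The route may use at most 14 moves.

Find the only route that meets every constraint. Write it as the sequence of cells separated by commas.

(2,2), (1,2), (1,3), (1,4), (1,5), (2,5), (3,5), (3,4), (4,4), (4,3), (4,2), (4,1), (3,1), (3,2), (3,3)

Any route must reach (1,2), (3,1), and (3,4) and still end at (3,3) within 14 moves, so the order of the required stops is forced.
Route from (2,2): up to (1,2), 3× right (reaching (1,5)), 2× down (reaching (3,5)), left to (3,4), down to (4,4), 3× left (reaching (4,1)), up to (3,1), 2× right (reaching (3,3)) — 14 moves in all.
Check: all required cells visited; 14 ≤ 14 moves.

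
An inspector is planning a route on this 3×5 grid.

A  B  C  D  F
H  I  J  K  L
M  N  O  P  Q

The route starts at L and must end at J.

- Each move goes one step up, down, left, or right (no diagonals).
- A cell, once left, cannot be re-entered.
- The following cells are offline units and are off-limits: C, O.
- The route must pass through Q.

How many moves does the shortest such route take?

4

Any route passes through Q somewhere between L and J. Summing Manhattan distances along the two legs (L → Q → J) gives a lower bound of 1 + 3 = 4 moves.
A route of 4 moves achieves this: L → Q → P → K → J.
Since 4 matches the lower bound, it is optimal.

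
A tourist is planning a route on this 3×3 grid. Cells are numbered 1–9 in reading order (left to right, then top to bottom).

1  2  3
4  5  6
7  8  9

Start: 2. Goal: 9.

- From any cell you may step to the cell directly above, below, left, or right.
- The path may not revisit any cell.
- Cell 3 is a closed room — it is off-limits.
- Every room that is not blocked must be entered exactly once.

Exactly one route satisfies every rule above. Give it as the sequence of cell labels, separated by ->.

2 -> 1 -> 4 -> 7 -> 8 -> 5 -> 6 -> 9

Need to visit all 8 open cells exactly once, starting at 2 and ending at 9.
Cell 6 has only two open neighbours (9 and 5), so the path must pass straight through it: one of those is the cell it's entered from and the other is where it exits.
Route from 2: left 1 to 1, down 2 to 7, right 1 to 8, up 1 to 5, right 1 to 6, down 1 to 9 — 7 moves in all.
Check: all 8 open cells covered.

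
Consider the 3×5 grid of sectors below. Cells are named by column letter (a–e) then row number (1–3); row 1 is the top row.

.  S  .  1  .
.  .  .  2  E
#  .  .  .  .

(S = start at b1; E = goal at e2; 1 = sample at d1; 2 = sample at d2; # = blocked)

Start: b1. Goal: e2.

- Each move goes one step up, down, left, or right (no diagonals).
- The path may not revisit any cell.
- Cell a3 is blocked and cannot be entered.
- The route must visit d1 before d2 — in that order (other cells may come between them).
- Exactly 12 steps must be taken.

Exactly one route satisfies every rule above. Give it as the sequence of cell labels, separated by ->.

The waypoints must appear in the order d1, d2, with no cell reused.
Route from b1: left to a1, down to a2, right to b2, down to b3, right to c3, 2× up (reaching c1), right to d1, 2× down (reaching d3), right to e3, up to e2 — 12 moves in all.
Check: order respected (1 at step 8, 2 at step 9); 12 moves as required.

b1 -> a1 -> a2 -> b2 -> b3 -> c3 -> c2 -> c1 -> d1 -> d2 -> d3 -> e3 -> e2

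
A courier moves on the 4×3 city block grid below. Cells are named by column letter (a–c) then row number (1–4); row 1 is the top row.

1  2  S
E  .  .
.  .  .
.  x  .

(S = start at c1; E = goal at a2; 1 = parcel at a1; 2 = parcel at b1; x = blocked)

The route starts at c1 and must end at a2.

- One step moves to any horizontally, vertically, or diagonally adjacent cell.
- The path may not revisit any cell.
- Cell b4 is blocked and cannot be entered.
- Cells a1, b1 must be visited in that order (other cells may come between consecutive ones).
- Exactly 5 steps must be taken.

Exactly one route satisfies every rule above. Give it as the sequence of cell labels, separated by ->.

c1 -> c2 -> b2 -> a1 -> b1 -> a2

The waypoints must appear in the order a1, b1, with no cell reused.
Route from c1: down 1 to c2, left 1 to b2, up-left 1 to a1, right 1 to b1, down-left 1 to a2 — 5 moves in all.
Check: order respected (1 at step 3, 2 at step 4); 5 moves as required.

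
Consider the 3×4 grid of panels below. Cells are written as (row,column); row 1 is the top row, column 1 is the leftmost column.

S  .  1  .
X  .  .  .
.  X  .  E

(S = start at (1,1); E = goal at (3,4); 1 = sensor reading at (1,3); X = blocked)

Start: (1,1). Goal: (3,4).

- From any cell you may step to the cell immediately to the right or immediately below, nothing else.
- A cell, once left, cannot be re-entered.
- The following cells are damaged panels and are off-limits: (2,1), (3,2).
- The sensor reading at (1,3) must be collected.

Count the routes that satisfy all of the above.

A right/down-only route from (1,1) to (3,4) makes exactly 2 down-moves and 3 right-moves in some order.
With no other constraints that would be C(5,2) = 10 routes.
Split at (1,3) and multiply the segment counts (each segment already excludes blocked cells): (1,1)→(1,3): 1; (1,3)→(3,4): 3; product = 3.
That gives 3 routes.

3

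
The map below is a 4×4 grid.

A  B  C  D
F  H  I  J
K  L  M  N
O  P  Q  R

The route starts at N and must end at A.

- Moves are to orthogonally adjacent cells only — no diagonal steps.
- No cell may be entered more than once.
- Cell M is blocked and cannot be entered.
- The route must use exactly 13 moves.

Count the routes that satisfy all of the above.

3

Need simple routes of exactly 13 moves from N to A (Manhattan distance 5, so 4 moves are spent on a detour and 4 undoing it).
Enumerating: N R Q P L K F H I J D C B A | N R Q P O K F H I J D C B A | N R Q P O K L H I J D C B A.
That gives 3 routes.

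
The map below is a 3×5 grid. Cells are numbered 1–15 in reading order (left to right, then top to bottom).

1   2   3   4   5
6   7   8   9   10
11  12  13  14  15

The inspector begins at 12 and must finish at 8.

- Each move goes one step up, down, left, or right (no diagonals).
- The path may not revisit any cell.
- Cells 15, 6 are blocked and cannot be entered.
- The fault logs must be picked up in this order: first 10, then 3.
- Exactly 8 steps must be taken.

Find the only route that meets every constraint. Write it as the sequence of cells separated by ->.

The waypoints must appear in the order 10, 3, with no cell reused.
Route from 12: right 2 to 14, up 1 to 9, right 1 to 10, up 1 to 5, left 2 to 3, down 1 to 8 — 8 moves in all.
Check: order respected (10 at step 4, 3 at step 7); 8 moves as required.

12 -> 13 -> 14 -> 9 -> 10 -> 5 -> 4 -> 3 -> 8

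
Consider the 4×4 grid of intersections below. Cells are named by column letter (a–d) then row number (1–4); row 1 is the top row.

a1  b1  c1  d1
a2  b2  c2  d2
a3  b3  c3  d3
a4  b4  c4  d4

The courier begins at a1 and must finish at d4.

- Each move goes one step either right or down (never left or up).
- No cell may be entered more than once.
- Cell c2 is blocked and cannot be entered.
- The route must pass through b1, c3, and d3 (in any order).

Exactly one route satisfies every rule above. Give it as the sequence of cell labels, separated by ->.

a1 -> b1 -> b2 -> b3 -> c3 -> d3 -> d4

Moves only go right or down, so the column and row indices never decrease.
Route from a1: right 1 to b1, down 2 to b3, right 2 to d3, down 1 to d4 — 6 moves in all.
Check: all required cells visited.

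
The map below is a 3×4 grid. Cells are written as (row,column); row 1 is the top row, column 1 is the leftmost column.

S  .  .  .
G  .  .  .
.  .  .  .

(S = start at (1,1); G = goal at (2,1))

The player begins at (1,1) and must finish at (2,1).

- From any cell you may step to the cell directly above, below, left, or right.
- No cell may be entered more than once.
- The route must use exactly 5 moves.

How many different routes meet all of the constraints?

2

Need simple routes of exactly 5 moves from (1,1) to (2,1) (Manhattan distance 1, so 2 moves are spent on a detour and 2 undoing it).
Enumerating: (1,1) (1,2) (2,2) (3,2) (3,1) (2,1) | (1,1) (1,2) (1,3) (2,3) (2,2) (2,1).
That gives 2 routes.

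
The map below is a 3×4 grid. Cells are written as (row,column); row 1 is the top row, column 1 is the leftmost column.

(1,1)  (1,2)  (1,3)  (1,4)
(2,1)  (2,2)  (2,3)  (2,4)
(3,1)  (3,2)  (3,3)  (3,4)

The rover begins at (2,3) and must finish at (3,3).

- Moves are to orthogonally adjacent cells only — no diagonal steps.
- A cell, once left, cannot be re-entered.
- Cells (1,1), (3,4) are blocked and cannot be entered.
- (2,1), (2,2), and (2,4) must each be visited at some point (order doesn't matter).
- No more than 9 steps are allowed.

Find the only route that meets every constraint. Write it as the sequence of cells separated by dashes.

The budget equals the shortest possible length, so every move has to be on a shortest route through the required cells.
Route from (2,3): right 1 to (2,4), up 1 to (1,4), left 2 to (1,2), down 1 to (2,2), left 1 to (2,1), down 1 to (3,1), right 2 to (3,3) — 9 moves in all.
Check: all required cells visited; 9 ≤ 9 moves.

(2,3) - (2,4) - (1,4) - (1,3) - (1,2) - (2,2) - (2,1) - (3,1) - (3,2) - (3,3)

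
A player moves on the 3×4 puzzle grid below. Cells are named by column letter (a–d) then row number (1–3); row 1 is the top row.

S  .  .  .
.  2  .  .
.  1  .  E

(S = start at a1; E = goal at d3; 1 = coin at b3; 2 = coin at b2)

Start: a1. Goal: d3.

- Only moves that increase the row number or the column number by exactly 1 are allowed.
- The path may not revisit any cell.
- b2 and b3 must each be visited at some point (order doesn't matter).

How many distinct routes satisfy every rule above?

A right/down-only route from a1 to d3 makes exactly 2 down-moves and 3 right-moves in some order.
With no other constraints that would be C(5,2) = 10 routes.
A monotone route can only reach the required cells in the order b2, b3, so split there and multiply the segment counts: a1→b2: 2; b2→b3: 1; b3→d3: 1; product = 2.
That gives 2 routes.

2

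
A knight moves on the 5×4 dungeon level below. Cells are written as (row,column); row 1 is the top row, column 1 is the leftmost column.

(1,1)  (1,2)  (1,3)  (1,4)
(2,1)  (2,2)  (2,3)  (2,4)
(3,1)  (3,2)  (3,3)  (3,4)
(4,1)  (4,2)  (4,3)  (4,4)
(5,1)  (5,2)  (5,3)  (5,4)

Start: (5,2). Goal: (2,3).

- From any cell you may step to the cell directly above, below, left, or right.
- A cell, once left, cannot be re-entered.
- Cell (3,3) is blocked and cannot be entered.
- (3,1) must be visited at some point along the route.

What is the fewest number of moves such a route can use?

6

Any route passes through (3,1) somewhere between (5,2) and (2,3). Summing Manhattan distances along the two legs ((5,2) → (3,1) → (2,3)) gives a lower bound of 3 + 3 = 6 moves.
A route of 6 moves achieves this: (5,2) → (4,2) → (3,2) → (3,1) → (2,1) → (2,2) → (2,3).
Since 6 matches the lower bound, it is optimal.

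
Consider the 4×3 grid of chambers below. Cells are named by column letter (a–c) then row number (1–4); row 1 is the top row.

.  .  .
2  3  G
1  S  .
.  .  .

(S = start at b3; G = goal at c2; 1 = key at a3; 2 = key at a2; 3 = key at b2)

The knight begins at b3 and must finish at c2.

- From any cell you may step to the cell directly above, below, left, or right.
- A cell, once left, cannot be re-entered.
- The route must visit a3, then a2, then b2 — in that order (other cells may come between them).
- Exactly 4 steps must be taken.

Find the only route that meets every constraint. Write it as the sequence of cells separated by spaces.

The waypoints must appear in the order a3, a2, b2, with no cell reused.
Route from b3: left 1 to a3, up 1 to a2, right 2 to c2 — 4 moves in all.
Check: order respected (1 at step 1, 2 at step 2, 3 at step 3); 4 moves as required.

b3 a3 a2 b2 c2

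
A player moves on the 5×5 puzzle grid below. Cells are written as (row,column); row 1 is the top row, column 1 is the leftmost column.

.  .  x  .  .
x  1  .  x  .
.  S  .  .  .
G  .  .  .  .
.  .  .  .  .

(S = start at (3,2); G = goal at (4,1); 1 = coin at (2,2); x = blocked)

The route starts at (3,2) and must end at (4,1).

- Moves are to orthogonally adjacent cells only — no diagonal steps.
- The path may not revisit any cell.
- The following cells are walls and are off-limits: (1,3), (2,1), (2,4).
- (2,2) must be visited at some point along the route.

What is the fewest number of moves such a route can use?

6

Any route passes through (2,2) somewhere between (3,2) and (4,1). Summing Manhattan distances along the two legs ((3,2) → (2,2) → (4,1)) gives a lower bound of 1 + 3 = 4 moves.
The shortest route satisfying every rule uses 6 moves: (3,2) → (2,2) → (2,3) → (3,3) → (4,3) → (4,2) → (4,1).
The bound of 4 isn't tight here; checking systematically, no route of length 4 through 5 satisfies every constraint, so 6 is the minimum.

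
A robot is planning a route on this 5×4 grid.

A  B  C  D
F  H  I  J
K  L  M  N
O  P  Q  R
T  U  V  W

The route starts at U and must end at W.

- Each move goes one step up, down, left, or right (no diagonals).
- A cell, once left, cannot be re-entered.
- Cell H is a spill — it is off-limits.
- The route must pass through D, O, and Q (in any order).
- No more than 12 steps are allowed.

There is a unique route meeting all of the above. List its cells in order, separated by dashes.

The budget equals the shortest possible length, so every move has to be on a shortest route through the required cells.
Route from U: left 1 to T, up 1 to O, right 2 to Q, up 3 to C, right 1 to D, down 4 to W — 12 moves in all.
Check: all required cells visited; 12 ≤ 12 moves.

U - T - O - P - Q - M - I - C - D - J - N - R - W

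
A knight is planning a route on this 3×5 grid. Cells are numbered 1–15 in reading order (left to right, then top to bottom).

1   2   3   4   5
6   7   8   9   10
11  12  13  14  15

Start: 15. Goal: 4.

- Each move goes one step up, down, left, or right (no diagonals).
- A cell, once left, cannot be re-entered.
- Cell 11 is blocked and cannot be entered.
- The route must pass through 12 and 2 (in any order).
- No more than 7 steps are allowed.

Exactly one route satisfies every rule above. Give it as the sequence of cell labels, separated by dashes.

15 - 14 - 13 - 12 - 7 - 2 - 3 - 4

The 7-move cap with required stops at 12, 2 leaves no slack for detours.
Route from 15: left 3 to 12, up 2 to 2, right 2 to 4 — 7 moves in all.
Check: all required cells visited; 7 ≤ 7 moves.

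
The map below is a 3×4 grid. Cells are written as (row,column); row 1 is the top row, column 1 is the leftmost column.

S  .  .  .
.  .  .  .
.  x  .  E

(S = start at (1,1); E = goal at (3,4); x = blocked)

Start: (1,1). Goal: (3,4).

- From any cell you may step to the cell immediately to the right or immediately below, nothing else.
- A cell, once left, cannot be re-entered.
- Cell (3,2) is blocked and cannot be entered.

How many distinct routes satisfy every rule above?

A right/down-only route from (1,1) to (3,4) makes exactly 2 down-moves and 3 right-moves in some order.
With no other constraints that would be C(5,2) = 10 routes.
Subtract routes through each blocked cell (inclusion–exclusion for overlaps): − through (3,2): 3 → 7.
That gives 7 routes.

7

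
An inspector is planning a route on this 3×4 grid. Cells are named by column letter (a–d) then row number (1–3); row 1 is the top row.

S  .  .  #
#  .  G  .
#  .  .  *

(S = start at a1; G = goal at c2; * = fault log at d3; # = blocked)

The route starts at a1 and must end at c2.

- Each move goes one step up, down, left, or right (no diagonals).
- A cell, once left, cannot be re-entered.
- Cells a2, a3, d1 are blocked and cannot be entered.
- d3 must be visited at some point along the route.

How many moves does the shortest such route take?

Any route passes through d3 somewhere between a1 and c2. Summing Manhattan distances along the two legs (a1 → d3 → c2) gives a lower bound of 5 + 2 = 7 moves.
A route of 7 moves achieves this: a1 → b1 → b2 → b3 → c3 → d3 → d2 → c2.
Since 7 matches the lower bound, it is optimal.

7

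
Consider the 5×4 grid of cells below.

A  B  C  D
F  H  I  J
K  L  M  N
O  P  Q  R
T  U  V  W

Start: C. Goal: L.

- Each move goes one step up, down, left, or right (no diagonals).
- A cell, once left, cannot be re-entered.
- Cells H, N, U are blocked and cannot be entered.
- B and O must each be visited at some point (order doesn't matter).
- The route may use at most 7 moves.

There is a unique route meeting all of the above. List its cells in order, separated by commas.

C, B, A, F, K, O, P, L

The budget equals the shortest possible length, so every move has to be on a shortest route through the required cells.
Route from C: 2× left (reaching A), 3× down (reaching O), right to P, up to L — 7 moves in all.
Check: all required cells visited; 7 ≤ 7 moves.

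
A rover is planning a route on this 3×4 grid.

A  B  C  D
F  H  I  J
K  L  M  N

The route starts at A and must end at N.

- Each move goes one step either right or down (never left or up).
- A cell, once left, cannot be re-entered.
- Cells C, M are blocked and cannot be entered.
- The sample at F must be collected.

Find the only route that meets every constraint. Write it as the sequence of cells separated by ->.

A -> F -> H -> I -> J -> N

Moves only go right or down, so the column and row indices never decrease.
Route from A: down 1 to F, right 3 to J, down 1 to N — 5 moves in all.
Check: all required cells visited.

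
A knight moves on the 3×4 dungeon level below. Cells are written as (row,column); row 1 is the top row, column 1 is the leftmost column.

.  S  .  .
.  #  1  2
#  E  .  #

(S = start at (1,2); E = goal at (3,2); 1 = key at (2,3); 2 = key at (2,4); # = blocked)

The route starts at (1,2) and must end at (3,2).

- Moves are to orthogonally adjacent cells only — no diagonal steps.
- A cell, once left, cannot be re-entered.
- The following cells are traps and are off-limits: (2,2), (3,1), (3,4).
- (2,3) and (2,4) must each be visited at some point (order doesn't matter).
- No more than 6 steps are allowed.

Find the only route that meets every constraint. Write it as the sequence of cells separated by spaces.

(1,2) (1,3) (1,4) (2,4) (2,3) (3,3) (3,2)

The 6-move cap with required stops at (2,3), (2,4) leaves no slack for detours.
Route from (1,2): 2× right (reaching (1,4)), down to (2,4), left to (2,3), down to (3,3), left to (3,2) — 6 moves in all.
Check: all required cells visited; 6 ≤ 6 moves.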